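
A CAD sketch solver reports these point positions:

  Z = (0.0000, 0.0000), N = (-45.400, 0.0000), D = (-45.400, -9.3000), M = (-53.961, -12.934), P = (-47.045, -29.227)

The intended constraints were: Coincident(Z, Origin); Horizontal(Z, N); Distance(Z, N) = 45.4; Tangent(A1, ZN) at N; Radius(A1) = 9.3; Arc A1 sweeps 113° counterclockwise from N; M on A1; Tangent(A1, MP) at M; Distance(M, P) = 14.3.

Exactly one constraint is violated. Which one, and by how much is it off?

Distance(M, P) = 14.3 — off by 3.40.

Z = (0.00, 0.00) ✓; Z.y = 0.00, N.y = 0.00 ✓; |ZN| = 45.40 ✓; ∠(DN, NZ) = 90.00° ✓; |DN| = 9.300 ✓; bearing(D→M) − bearing(D→N) = 113.0° ✓; |DM| = 9.300 ✓; ∠(DM, MP) = 90.00° ✓; |MP| = 17.70 ✗.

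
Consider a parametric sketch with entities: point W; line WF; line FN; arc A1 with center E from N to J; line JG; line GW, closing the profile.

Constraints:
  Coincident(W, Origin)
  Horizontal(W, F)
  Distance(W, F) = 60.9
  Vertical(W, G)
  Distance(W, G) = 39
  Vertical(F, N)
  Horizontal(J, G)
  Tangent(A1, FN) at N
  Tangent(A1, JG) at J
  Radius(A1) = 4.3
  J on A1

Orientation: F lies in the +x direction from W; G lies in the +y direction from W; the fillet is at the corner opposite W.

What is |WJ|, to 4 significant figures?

68.74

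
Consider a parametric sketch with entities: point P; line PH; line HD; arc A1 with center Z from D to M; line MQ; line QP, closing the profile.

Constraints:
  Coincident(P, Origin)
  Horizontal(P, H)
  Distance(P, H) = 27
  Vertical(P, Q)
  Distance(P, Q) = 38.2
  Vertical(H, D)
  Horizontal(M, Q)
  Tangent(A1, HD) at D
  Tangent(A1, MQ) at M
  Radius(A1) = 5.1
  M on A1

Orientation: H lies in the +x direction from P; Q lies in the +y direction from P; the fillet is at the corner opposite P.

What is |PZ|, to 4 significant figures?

39.69

P and Q share the same x with |PQ| = 38.2 and Q on the +y side, so Q = (0.000, 38.20). The virtual corner opposite P is at (27.00, 38.20). The tangent condition forces ZD to be normal to HD and A1 meets MQ tangentially, so ZM is at right angles to MQ, with radius 5.1, so the center Z sits 5.1 in from both sides at Z = (21.90, 33.10). Then |PZ| = |Z − P| = 39.69.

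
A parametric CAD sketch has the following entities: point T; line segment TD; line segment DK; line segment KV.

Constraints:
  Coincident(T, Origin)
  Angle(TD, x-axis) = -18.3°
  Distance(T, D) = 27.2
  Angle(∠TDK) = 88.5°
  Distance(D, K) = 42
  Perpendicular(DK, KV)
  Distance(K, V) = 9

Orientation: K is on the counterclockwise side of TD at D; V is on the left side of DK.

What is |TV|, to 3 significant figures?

45.1

∠TDK = 88.5°, so DK runs at -18.3° + (180° − 88.5°) = 73.2° from the x-axis; with |DK| = 42.0, K = D + 42.0·(cos 73.2°, sin 73.2°) = (38.0, 31.7). The perpendicularity gives KV at right angles to DK; with |KV| = 9.0 on the left of DK, V = K + 9.0·(-0.957, 0.289) = (29.3, 34.3). Then |TV| = |V − T| = 45.1.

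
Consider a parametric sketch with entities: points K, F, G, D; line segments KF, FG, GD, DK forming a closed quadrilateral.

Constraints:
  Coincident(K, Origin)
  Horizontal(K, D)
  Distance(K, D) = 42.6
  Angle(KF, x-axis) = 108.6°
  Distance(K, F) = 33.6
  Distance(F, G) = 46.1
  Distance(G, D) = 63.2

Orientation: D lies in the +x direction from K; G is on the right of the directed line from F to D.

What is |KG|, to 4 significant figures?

23.41

K is at the origin; K and D share the same y with |KD| = 42.6 and D in +x, so D = (42.6, 0). KF runs at 108.6° with |KF| = 33.6, so F = (-10.72, 31.85). G is determined by |FG| = 46.1 and |GD| = 63.2 together: it lies at the intersection of circle(F, 46.1) and circle(D, 63.2). With |FD| = 62.10, the foot of the radical line on FD is 16.00 from F and the perpendicular offset is √(46.1² − 16.00²) = 43.23. Taking the right-of-FD solution: G = (-19.15, -13.48).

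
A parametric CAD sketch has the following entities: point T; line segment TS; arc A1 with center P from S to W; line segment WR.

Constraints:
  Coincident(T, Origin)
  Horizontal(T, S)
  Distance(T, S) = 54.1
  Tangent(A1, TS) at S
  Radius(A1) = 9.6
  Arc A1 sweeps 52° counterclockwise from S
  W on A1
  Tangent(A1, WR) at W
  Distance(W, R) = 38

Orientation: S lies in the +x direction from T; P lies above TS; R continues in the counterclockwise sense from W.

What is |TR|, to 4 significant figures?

91.47

T is at the origin; T and S share the same y with |TS| = 54.1 and S on the +x side, so S = (54.10, 0.000). A1 meets TS tangentially, so PS is at right angles to TS, so P = S + (0, 9.6) = (54.10, 9.600). On A1, S sits at bearing -90° from P; a 52° counterclockwise sweep puts W at bearing -38°, so W = P + 9.6·(cos -38°, sin -38°) = (61.66, 3.690). A1 meets WR tangentially, so PW is at right angles to WR, so WR runs along (−sin -38°, cos -38°); with |WR| = 38.0, R = (85.06, 33.63). Then |TR| = |R − T| = 91.47.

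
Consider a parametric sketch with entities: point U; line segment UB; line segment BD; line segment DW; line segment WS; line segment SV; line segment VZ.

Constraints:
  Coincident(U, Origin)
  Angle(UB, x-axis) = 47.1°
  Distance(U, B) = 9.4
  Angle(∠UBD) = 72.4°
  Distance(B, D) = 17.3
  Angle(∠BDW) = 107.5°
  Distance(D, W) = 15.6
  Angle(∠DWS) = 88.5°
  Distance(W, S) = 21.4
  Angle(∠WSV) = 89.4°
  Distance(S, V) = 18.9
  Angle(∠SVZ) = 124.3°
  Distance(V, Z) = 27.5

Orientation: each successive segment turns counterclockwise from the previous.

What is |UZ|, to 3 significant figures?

29.6

∠WSV = 89.4° gives SV at 49.3° from the x-axis; with |SV| = 18.9, V = (8.56, 3.04). ∠SVZ = 124.3° gives VZ at 105° from the x-axis; with |VZ| = 27.5, Z = (1.44, 29.6). Then |UZ| = |Z − U| = 29.6.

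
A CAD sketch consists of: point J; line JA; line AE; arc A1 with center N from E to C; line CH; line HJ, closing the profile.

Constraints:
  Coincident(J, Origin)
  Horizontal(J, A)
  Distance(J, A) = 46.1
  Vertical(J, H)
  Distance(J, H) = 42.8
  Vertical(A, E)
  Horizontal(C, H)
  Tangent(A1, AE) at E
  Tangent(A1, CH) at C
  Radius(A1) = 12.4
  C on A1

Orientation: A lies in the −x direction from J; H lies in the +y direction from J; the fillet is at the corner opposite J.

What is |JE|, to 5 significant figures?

55.221

The virtual corner opposite J is at (-46.100, 42.800). Since A1 is tangent to AE there, NE ⟂ AE and the tangent condition forces NC to be normal to CH, with radius 12.4, so the center N sits 12.4 in from both sides at N = (-33.700, 30.400). That places the tangent points at E = (-46.100, 30.400) on AE and C = (-33.700, 42.800) on CH. Then |JE| = |E − J| = 55.221.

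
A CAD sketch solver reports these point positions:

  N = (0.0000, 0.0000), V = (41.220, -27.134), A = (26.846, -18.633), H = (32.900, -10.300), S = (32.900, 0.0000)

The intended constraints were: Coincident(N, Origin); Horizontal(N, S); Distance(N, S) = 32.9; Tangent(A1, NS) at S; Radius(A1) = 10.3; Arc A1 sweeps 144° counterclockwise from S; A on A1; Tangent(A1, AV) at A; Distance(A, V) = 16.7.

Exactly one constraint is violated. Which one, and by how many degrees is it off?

Tangent(A1, AV) at A — off by 5.40°.

N = (0.00, 0.00) ✓; N.y = 0.00, S.y = 0.00 ✓; |NS| = 32.90 ✓; ∠(HS, SN) = 90.00° ✓; |HS| = 10.30 ✓; bearing(H→A) − bearing(H→S) = 144.0° ✓; |HA| = 10.30 ✓; ∠(HA, AV) = 84.60° ✗; |AV| = 16.70 ✓.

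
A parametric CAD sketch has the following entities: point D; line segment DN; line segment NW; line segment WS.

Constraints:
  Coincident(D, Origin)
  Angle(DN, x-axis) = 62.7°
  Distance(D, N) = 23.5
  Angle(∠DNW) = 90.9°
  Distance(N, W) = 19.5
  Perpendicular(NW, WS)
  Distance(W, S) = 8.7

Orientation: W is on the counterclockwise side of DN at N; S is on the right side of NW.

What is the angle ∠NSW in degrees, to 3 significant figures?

66.0°

D is at the origin; DN runs at 62.7° with length 23.5, so N = 23.5·(cos 62.7°, sin 62.7°) = (10.8, 20.9). ∠DNW = 90.9°, so NW runs at 62.7° + (180° − 90.9°) = 152° from the x-axis; with |NW| = 19.5, W = N + 19.5·(cos 152°, sin 152°) = (-6.41, 30.1). NW ⟂ WS; with |WS| = 8.7 on the right of NW, S = W + 8.7·(0.473, 0.881) = (-2.30, 37.8). Then cos ∠NSW = SN·SW / (|SN||SW|), giving 66.0°.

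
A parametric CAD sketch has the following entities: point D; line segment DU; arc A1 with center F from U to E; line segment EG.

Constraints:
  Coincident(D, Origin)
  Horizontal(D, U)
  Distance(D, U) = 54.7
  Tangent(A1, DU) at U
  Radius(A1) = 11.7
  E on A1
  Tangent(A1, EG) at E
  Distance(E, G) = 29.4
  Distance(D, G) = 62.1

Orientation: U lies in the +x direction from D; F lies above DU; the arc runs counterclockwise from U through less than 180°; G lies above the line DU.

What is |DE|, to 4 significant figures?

66.64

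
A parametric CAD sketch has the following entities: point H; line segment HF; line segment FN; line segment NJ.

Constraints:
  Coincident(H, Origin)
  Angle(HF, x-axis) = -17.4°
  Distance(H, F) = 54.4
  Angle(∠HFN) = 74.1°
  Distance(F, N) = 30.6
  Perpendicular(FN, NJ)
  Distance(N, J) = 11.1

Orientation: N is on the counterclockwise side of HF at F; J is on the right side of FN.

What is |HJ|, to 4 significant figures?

65.33

∠HFN = 74.1°, so FN runs at -17.4° + (180° − 74.1°) = 88.50° from the x-axis; with |FN| = 30.6, N = F + 30.6·(cos 88.50°, sin 88.50°) = (52.71, 14.32). FN is perpendicular to NJ; with |NJ| = 11.1 on the right of FN, J = N + 11.1·(0.9997, -0.02618) = (63.81, 14.03). Then |HJ| = |J − H| = 65.33.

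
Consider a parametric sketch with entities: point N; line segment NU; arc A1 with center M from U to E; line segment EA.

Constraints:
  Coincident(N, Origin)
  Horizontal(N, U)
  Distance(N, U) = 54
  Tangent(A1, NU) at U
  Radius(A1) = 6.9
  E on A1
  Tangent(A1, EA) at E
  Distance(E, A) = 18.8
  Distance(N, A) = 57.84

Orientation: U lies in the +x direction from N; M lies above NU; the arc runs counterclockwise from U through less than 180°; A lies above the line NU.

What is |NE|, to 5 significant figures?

60.944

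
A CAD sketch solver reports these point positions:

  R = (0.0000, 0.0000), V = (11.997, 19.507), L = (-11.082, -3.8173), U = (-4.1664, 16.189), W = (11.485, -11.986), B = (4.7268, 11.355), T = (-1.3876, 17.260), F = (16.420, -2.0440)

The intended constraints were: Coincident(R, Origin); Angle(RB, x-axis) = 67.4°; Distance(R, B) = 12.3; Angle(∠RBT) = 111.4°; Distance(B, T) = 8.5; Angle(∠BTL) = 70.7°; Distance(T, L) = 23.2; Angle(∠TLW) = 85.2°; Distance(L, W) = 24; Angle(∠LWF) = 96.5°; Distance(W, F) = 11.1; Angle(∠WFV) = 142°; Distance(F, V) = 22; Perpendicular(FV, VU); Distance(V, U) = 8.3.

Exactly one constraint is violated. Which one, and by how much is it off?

Distance(V, U) = 8.3 — off by 8.20.

R = (0.00, 0.00) ✓; RB at 67.40° ✓; |RB| = 12.30 ✓; ∠RBT = 111.4° ✓; |BT| = 8.500 ✓; ∠BTL = 70.70° ✓; |TL| = 23.20 ✓; ∠TLW = 85.20° ✓; |LW| = 24.00 ✓; ∠LWF = 96.50° ✓; |WF| = 11.10 ✓; ∠WFV = 142.0° ✓; |FV| = 22.00 ✓; ∠(FV, VU) = 90.00° ✓; |VU| = 16.50 ✗.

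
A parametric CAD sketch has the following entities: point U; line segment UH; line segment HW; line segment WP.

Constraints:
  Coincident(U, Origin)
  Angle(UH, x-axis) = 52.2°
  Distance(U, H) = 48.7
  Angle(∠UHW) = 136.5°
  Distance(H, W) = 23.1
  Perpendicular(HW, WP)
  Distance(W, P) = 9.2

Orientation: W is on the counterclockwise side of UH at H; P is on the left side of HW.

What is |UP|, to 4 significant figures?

63.29

∠UHW = 136.5°, so HW runs at 52.2° + (180° − 136.5°) = 95.70° from the x-axis; with |HW| = 23.1, W = H + 23.1·(cos 95.70°, sin 95.70°) = (27.55, 61.47). The perpendicularity gives WP at right angles to HW; with |WP| = 9.2 on the left of HW, P = W + 9.2·(-0.9951, -0.09932) = (18.40, 60.55). Then |UP| = |P − U| = 63.29.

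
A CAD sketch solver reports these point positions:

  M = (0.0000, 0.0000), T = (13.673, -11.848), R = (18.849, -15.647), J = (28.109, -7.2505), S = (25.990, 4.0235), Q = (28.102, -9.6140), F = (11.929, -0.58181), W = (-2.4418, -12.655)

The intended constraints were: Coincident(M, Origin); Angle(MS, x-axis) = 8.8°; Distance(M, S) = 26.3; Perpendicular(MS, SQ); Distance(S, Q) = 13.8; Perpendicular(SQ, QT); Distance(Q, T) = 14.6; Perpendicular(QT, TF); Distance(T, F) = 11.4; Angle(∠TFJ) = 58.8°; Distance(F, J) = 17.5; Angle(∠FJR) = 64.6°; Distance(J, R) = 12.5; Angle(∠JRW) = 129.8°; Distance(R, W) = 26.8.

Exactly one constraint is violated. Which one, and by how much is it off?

Distance(R, W) = 26.8 — off by 5.30.

M = (0.00, 0.00) ✓; MS at 8.800° ✓; |MS| = 26.30 ✓; ∠(MS, SQ) = 90.00° ✓; |SQ| = 13.80 ✓; ∠(SQ, QT) = 90.00° ✓; |QT| = 14.60 ✓; ∠(QT, TF) = 90.00° ✓; |TF| = 11.40 ✓; ∠TFJ = 58.80° ✓; |FJ| = 17.50 ✓; ∠FJR = 64.60° ✓; |JR| = 12.50 ✓; ∠JRW = 129.8° ✓; |RW| = 21.50 ✗.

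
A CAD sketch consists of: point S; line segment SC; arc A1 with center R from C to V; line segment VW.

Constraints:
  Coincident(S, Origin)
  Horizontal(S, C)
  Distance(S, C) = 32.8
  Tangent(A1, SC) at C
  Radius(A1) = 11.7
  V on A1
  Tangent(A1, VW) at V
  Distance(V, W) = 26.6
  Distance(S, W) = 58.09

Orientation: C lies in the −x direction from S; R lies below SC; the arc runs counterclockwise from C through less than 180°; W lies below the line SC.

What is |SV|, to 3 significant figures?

46.1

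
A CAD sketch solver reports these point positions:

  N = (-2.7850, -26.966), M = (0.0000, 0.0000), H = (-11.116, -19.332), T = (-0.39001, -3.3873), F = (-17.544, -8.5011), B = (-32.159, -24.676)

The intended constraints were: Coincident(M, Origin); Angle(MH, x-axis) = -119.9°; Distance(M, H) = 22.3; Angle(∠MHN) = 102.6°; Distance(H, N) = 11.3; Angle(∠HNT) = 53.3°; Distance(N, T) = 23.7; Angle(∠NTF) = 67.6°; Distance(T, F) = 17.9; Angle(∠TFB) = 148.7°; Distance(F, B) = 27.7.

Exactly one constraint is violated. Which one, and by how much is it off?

Distance(F, B) = 27.7 — off by 5.90.

M = (0.00, 0.00) ✓; MH at -119.9° ✓; |MH| = 22.30 ✓; ∠MHN = 102.6° ✓; |HN| = 11.30 ✓; ∠HNT = 53.30° ✓; |NT| = 23.70 ✓; ∠NTF = 67.60° ✓; |TF| = 17.90 ✓; ∠TFB = 148.7° ✓; |FB| = 21.80 ✗.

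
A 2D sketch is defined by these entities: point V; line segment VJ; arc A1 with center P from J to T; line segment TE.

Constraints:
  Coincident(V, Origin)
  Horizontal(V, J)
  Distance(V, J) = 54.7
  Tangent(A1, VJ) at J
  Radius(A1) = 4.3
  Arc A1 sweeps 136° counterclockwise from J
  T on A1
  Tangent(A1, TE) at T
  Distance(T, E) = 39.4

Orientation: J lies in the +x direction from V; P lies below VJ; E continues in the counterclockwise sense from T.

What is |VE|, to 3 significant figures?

87.3

V is at the origin; VJ is horizontal with |VJ| = 54.7 and J on the +x side, so J = (54.7, 0.00). A1 meets VJ tangentially, so PJ is at right angles to VJ, so P = J + (0, -4.3) = (54.7, -4.30). On A1, J sits at bearing 90° from P; a 136° counterclockwise sweep puts T at bearing 226°, so T = P + 4.3·(cos 226°, sin 226°) = (51.7, -7.39). The tangent condition forces PT to be normal to TE, so TE runs along (−sin 226°, cos 226°); with |TE| = 39.4, E = (80.1, -34.8). Then |VE| = |E − V| = 87.3.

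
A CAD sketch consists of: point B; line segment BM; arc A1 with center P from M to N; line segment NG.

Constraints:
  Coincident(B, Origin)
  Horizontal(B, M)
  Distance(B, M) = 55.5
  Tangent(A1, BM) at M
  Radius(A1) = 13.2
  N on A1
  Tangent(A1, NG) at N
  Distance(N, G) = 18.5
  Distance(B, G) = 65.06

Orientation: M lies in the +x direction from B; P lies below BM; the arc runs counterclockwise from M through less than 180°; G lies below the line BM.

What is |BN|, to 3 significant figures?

48.8

B is at the origin; BM is horizontal with |BM| = 55.5 and M on the +x side, so M = (55.5, 0.00). A1 meets BM tangentially, so PM is at right angles to BM, so P = M + (0, -13.2) = (55.5, -13.2). Since PN ⟂ NG (tangency), |PG| = √(13.2² + 18.5²) = 22.7 regardless of where N sits on A1. So G lies on both circle(B, 65.06) and circle(P, 22.7); the below-BM intersection is G = (54.3, -35.9). N is the foot of the tangent from G: N = (44.4, -20.3).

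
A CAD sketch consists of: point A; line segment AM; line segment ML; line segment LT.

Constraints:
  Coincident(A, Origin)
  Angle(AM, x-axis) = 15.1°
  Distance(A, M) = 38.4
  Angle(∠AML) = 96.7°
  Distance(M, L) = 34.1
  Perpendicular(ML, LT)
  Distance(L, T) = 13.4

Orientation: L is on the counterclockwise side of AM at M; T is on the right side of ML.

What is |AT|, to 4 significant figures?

64.38

A is at the origin; AM runs at 15.1° with length 38.4, so M = 38.4·(cos 15.1°, sin 15.1°) = (37.07, 10.00). ∠AML = 96.7°, so ML runs at 15.1° + (180° − 96.7°) = 98.40° from the x-axis; with |ML| = 34.1, L = M + 34.1·(cos 98.40°, sin 98.40°) = (32.09, 43.74). The perpendicularity gives LT at right angles to ML; with |LT| = 13.4 on the right of ML, T = L + 13.4·(0.9893, 0.1461) = (45.35, 45.70). Then |AT| = |T − A| = 64.38.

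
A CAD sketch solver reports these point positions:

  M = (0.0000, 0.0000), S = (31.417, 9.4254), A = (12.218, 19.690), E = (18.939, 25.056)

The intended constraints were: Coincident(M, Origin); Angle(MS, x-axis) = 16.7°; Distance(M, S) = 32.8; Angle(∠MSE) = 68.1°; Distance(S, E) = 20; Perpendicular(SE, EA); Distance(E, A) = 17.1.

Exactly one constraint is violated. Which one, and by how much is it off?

Distance(E, A) = 17.1 — off by 8.50.

M = (0.00, 0.00) ✓; MS at 16.70° ✓; |MS| = 32.80 ✓; ∠MSE = 68.10° ✓; |SE| = 20.00 ✓; ∠(SE, EA) = 90.00° ✓; |EA| = 8.600 ✗.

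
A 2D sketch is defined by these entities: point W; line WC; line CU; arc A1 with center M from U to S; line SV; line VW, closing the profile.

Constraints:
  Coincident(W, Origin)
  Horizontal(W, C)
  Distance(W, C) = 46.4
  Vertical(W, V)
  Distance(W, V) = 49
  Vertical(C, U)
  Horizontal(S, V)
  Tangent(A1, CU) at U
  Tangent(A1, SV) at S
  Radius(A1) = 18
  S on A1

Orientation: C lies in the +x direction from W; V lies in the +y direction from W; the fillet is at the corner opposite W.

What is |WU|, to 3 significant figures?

55.8

W is at the origin; W and C share the same y with |WC| = 46.4 and C on the +x side, so C = (46.4, 0.00). WV is vertical with |WV| = 49.0 and V on the +y side, so V = (0.00, 49.0). The virtual corner opposite W is at (46.4, 49.0). Since A1 is tangent to CU there, MU ⟂ CU and since A1 is tangent to SV there, MS ⟂ SV, with radius 18.0, so the center M sits 18.0 in from both sides at M = (28.4, 31.0). That places the tangent points at U = (46.4, 31.0) on CU and S = (28.4, 49.0) on SV. Then |WU| = |U − W| = 55.8.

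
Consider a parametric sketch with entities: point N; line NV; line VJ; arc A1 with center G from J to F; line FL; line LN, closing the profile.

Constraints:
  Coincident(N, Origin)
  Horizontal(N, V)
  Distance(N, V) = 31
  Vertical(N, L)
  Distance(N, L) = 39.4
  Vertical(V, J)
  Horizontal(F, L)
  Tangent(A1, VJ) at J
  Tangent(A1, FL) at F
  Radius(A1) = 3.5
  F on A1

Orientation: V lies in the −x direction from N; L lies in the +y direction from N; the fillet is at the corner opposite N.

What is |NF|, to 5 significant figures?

48.048

N is at the origin; N and V share the same y with |NV| = 31.0 and V on the −x side, so V = (-31.000, 0.0000). NL is vertical with |NL| = 39.4 and L on the +y side, so L = (0.0000, 39.400). The virtual corner opposite N is at (-31.000, 39.400). The tangent condition forces GJ to be normal to VJ and the tangent condition forces GF to be normal to FL, with radius 3.5, so the center G sits 3.5 in from both sides at G = (-27.500, 35.900). That places the tangent points at J = (-31.000, 35.900) on VJ and F = (-27.500, 39.400) on FL. Then |NF| = |F − N| = 48.048.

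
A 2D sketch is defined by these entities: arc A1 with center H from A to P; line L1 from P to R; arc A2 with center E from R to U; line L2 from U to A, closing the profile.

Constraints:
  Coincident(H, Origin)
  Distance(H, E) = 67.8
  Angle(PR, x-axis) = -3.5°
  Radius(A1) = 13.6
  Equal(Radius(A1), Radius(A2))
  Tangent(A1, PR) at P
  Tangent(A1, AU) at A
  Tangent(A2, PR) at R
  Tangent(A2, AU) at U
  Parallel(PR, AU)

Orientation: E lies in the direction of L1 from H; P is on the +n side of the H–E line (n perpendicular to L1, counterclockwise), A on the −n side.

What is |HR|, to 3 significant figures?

69.2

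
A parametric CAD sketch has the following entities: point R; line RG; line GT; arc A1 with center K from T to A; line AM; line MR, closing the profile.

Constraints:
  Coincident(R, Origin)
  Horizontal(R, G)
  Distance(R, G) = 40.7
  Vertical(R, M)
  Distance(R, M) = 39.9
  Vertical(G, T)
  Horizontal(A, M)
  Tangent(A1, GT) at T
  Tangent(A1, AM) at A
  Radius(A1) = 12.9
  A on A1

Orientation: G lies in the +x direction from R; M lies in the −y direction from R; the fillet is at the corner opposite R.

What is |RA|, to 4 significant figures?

48.63

The virtual corner opposite R is at (40.70, -39.90). Since A1 is tangent to GT there, KT ⟂ GT and tangency of A1 to AM means the radius KA is perpendicular to AM, with radius 12.9, so the center K sits 12.9 in from both sides at K = (27.80, -27.00). That places the tangent points at T = (40.70, -27.00) on GT and A = (27.80, -39.90) on AM. Then |RA| = |A − R| = 48.63.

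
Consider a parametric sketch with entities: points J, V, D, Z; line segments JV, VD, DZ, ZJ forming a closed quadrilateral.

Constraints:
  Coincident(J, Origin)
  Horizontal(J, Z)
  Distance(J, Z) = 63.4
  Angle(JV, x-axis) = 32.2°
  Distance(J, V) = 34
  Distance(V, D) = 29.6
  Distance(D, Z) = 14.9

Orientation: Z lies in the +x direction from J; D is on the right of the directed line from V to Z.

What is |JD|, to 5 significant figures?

49.059

Checks: |JZ| = 63.40 ✓; |JV| = 34.00 ✓; |VD| = 29.60 ✓; |DZ| = 14.90 ✓.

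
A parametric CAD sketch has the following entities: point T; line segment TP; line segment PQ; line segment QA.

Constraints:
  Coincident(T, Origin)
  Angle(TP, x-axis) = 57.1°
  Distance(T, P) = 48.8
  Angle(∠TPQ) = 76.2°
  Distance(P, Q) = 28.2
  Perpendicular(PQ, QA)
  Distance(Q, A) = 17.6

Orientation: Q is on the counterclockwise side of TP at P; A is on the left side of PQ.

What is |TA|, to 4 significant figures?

34.08

∠TPQ = 76.2°, so PQ runs at 57.1° + (180° − 76.2°) = 160.9° from the x-axis; with |PQ| = 28.2, Q = P + 28.2·(cos 160.9°, sin 160.9°) = (-0.1406, 50.20). The perpendicularity gives QA at right angles to PQ; with |QA| = 17.6 on the left of PQ, A = Q + 17.6·(-0.3272, -0.9449) = (-5.900, 33.57). Then |TA| = |A − T| = 34.08.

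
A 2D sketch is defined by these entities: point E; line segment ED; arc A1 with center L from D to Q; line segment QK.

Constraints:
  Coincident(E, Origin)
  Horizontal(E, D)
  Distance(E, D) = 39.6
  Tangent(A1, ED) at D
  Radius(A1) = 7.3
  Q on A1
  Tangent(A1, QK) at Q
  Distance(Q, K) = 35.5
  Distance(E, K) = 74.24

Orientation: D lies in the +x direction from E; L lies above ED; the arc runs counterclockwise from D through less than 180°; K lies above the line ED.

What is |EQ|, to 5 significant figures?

45.275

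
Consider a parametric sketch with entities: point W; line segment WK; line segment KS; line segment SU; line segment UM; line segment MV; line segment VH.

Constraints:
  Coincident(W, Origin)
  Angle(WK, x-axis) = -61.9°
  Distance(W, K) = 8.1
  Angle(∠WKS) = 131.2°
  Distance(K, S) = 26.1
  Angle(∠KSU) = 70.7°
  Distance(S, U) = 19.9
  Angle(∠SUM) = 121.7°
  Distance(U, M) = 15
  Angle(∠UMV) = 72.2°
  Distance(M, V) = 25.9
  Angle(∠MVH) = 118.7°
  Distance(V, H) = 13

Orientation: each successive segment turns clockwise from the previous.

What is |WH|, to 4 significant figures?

28.81

∠UMV = 72.2° gives MV at -26.10° from the x-axis; with |MV| = 25.9, V = (4.769, -15.32). ∠MVH = 118.7° gives VH at -87.40° from the x-axis; with |VH| = 13.0, H = (5.359, -28.31). Then |WH| = |H − W| = 28.81.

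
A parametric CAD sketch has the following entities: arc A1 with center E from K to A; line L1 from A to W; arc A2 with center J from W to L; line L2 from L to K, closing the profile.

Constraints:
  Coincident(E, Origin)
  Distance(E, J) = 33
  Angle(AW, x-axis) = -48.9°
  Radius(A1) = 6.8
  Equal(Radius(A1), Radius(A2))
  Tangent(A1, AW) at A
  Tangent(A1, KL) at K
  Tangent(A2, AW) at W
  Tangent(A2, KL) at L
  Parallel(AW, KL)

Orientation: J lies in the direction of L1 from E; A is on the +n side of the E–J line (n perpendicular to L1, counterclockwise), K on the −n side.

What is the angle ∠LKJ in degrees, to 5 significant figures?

11.643°

The slot axis is L1's direction at -48.9°, so u = (cos -48.9°, sin -48.9°) = (0.65738, -0.75356) and n = (−sin -48.9°, cos -48.9°) = (0.75356, 0.65738). E is at the origin and J lies 33.0 along u from E, so J = 33.0·u = (21.693, -24.868). Tangency of A1 to both parallel lines with radius 6.8 puts A and K at E ± 6.8·n: A = (5.1242, 4.4702), K = (-5.1242, -4.4702). Equal radii place W and L the same way about J: W = J + 6.8·n = (26.818, -20.397), L = J − 6.8·n = (16.569, -29.338). Then cos ∠LKJ = KL·KJ / (|KL||KJ|), giving 11.643°.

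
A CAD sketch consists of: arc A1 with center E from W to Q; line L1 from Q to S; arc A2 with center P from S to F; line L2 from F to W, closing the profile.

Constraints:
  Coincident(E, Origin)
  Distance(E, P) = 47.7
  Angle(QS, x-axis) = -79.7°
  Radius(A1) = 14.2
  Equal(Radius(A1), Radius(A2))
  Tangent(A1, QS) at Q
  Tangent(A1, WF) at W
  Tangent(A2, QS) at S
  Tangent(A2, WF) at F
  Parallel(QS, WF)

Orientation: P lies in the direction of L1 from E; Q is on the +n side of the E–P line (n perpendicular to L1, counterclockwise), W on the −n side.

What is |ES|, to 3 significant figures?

49.8

Tangency of A1 to both parallel lines with radius 14.2 puts Q and W at E ± 14.2·n: Q = (14.0, 2.54), W = (-14.0, -2.54). Equal radii place S and F the same way about P: S = P + 14.2·n = (22.5, -44.4), F = P − 14.2·n = (-5.44, -49.5). Then |ES| = |S − E| = 49.8.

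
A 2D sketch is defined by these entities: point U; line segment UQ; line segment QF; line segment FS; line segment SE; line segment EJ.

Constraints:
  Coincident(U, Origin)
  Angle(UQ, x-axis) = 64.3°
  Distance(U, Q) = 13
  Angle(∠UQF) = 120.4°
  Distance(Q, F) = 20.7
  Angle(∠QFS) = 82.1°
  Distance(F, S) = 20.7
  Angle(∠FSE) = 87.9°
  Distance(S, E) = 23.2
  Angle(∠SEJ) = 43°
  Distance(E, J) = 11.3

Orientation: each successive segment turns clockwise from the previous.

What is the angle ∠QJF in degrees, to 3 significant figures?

81.0°

U is at the origin; UQ runs at 64.3° with length 13.0, so Q = (5.64, 11.7). ∠UQF = 120.4° gives QF at 4.70° from the x-axis; with |QF| = 20.7, F = (26.3, 13.4). ∠QFS = 82.1° gives FS at -93.2° from the x-axis; with |FS| = 20.7, S = (25.1, -7.26). ∠FSE = 87.9° gives SE at 175° from the x-axis; with |SE| = 23.2, E = (2.01, -5.11). ∠SEJ = 43.0° gives EJ at 37.7° from the x-axis; with |EJ| = 11.3, J = (11.0, 1.80). Then cos ∠QJF = JQ·JF / (|JQ||JF|), giving 81.0°.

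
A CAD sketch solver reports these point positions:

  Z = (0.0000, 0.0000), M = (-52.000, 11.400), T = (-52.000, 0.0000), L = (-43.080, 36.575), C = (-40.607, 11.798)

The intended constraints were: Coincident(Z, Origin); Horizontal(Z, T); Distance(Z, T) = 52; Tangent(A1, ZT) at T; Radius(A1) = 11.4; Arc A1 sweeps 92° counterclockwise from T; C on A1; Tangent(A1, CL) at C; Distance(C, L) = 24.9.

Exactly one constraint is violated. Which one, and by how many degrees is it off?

Tangent(A1, CL) at C — off by 3.70°.

Z = (0.00, 0.00) ✓; Z.y = 0.00, T.y = 0.00 ✓; |ZT| = 52.00 ✓; ∠(MT, TZ) = 90.00° ✓; |MT| = 11.40 ✓; bearing(M→C) − bearing(M→T) = 92.00° ✓; |MC| = 11.40 ✓; ∠(MC, CL) = 86.30° ✗; |CL| = 24.90 ✓.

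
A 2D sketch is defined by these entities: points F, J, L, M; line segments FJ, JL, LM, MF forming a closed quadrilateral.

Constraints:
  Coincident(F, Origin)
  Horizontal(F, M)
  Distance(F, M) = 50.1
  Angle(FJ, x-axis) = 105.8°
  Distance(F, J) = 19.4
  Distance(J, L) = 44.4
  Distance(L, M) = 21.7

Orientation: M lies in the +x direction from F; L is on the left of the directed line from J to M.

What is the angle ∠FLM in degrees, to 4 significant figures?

94.84°

Checks: |JL| = 44.40 ✓; |LM| = 21.70 ✓.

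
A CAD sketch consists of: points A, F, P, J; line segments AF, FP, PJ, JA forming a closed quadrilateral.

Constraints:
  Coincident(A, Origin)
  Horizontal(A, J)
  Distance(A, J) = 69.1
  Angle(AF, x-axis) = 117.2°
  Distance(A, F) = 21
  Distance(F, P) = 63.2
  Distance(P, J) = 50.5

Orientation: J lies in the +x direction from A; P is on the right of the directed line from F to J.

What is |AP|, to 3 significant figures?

42.8

Checks: |FP| = 63.20 ✓; |PJ| = 50.50 ✓.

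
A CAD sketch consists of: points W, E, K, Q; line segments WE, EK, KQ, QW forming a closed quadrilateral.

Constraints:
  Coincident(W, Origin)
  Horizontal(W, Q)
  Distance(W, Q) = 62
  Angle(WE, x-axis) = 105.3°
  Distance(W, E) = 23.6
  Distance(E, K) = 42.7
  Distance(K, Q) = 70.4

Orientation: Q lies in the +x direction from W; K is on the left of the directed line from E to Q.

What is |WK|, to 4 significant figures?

59.91

W is at the origin; W and Q share the same y with |WQ| = 62.0 and Q in +x, so Q = (62.0, 0). WE runs at 105.3° with |WE| = 23.6, so E = (-6.227, 22.76). K is determined by |EK| = 42.7 and |KQ| = 70.4 together: it lies at the intersection of circle(E, 42.7) and circle(Q, 70.4). With |EQ| = 71.92, the foot of the radical line on EQ is 14.18 from E and the perpendicular offset is √(42.7² − 14.18²) = 40.28. Taking the left-of-EQ solution: K = (19.97, 56.48).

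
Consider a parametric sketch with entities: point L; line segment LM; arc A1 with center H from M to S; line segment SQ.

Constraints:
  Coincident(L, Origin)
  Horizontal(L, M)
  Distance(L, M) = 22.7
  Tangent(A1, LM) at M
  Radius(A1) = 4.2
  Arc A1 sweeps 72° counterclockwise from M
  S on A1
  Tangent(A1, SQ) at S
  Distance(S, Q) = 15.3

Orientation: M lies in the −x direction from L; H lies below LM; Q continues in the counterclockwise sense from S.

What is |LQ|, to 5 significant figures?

35.944

L is at the origin; L and M share the same y with |LM| = 22.7 and M on the −x side, so M = (-22.700, 0.0000). Tangency of A1 to LM means the radius HM is perpendicular to LM, so H = M + (0, -4.2) = (-22.700, -4.2000). On A1, M sits at bearing 90° from H; a 72° counterclockwise sweep puts S at bearing 162°, so S = H + 4.2·(cos 162°, sin 162°) = (-26.694, -2.9021). The tangent condition forces HS to be normal to SQ, so SQ runs along (−sin 162°, cos 162°); with |SQ| = 15.3, Q = (-31.422, -17.453). Then |LQ| = |Q − L| = 35.944.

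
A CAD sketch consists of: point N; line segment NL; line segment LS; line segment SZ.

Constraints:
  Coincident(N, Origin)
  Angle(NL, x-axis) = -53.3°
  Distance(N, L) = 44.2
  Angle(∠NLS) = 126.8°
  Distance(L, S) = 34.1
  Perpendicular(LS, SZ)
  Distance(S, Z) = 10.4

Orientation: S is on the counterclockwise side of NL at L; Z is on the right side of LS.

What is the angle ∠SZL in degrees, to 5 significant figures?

73.039°

∠NLS = 126.8°, so LS runs at -53.3° + (180° − 126.8°) = -0.10000° from the x-axis; with |LS| = 34.1, S = L + 34.1·(cos -0.10000°, sin -0.10000°) = (60.515, -35.498). LS is perpendicular to SZ; with |SZ| = 10.4 on the right of LS, Z = S + 10.4·(-0.0017453, -1.0000) = (60.497, -45.898). Then cos ∠SZL = ZS·ZL / (|ZS||ZL|), giving 73.039°.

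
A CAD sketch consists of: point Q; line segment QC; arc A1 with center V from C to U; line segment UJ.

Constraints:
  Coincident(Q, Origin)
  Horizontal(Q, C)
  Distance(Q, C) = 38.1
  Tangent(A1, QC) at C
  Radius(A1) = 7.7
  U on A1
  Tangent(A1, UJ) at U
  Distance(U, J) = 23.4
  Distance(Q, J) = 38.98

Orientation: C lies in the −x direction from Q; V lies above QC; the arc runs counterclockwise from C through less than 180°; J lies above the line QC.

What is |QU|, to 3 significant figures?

31.2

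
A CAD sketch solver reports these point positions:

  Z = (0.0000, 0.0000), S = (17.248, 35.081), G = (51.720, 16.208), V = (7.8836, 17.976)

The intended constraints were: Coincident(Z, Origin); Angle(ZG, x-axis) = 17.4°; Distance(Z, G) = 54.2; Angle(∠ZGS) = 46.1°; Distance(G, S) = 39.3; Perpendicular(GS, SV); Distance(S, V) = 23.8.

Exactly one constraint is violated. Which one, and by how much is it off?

Distance(S, V) = 23.8 — off by 4.30.

Z = (0.00, 0.00) ✓; ZG at 17.40° ✓; |ZG| = 54.20 ✓; ∠ZGS = 46.10° ✓; |GS| = 39.30 ✓; ∠(GS, SV) = 90.00° ✓; |SV| = 19.50 ✗.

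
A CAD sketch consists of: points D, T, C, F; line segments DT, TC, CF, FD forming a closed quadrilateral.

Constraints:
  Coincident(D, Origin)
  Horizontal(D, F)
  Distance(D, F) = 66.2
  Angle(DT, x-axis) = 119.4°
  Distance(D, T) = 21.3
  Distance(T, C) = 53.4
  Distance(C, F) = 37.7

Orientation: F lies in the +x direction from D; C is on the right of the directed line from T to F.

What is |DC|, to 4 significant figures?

34.64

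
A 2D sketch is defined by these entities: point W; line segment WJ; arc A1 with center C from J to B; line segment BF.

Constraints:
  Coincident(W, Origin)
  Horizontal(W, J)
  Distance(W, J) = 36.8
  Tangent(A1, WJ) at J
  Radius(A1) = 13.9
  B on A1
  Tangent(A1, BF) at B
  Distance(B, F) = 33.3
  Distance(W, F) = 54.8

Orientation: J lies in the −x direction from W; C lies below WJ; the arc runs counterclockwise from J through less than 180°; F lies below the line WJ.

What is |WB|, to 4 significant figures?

52.64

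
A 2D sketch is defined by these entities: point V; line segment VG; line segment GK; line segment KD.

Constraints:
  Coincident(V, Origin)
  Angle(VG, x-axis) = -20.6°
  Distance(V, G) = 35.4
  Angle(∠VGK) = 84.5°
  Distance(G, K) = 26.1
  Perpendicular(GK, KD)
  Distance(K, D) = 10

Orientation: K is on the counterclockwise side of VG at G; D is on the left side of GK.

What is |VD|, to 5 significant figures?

33.949

V is at the origin; VG runs at -20.6° with length 35.4, so G = 35.4·(cos -20.6°, sin -20.6°) = (33.137, -12.455). ∠VGK = 84.5°, so GK runs at -20.6° + (180° − 84.5°) = 74.900° from the x-axis; with |GK| = 26.1, K = G + 26.1·(cos 74.900°, sin 74.900°) = (39.936, 12.744). GK ⟂ KD; with |KD| = 10.0 on the left of GK, D = K + 10.0·(-0.96547, 0.26050) = (30.281, 15.349). Then |VD| = |D − V| = 33.949.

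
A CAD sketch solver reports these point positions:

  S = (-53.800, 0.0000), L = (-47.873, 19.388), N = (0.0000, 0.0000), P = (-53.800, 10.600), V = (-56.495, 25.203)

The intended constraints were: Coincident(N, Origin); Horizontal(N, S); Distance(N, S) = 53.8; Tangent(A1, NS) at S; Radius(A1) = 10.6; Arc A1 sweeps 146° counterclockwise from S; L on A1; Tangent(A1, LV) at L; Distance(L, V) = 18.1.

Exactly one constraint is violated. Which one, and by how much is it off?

Distance(L, V) = 18.1 — off by 7.70.

N = (0.00, 0.00) ✓; N.y = 0.00, S.y = 0.00 ✓; |NS| = 53.80 ✓; ∠(PS, SN) = 90.00° ✓; |PS| = 10.60 ✓; bearing(P→L) − bearing(P→S) = 146.0° ✓; |PL| = 10.60 ✓; ∠(PL, LV) = 90.00° ✓; |LV| = 10.40 ✗.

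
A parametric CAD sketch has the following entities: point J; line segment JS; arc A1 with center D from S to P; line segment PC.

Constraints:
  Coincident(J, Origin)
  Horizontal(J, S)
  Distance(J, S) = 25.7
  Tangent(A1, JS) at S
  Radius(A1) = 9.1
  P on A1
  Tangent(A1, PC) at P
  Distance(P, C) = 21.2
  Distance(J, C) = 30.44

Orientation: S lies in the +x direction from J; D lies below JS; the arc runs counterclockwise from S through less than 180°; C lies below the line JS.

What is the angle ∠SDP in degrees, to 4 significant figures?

77.63°

Checks: J = (0.00, 0.00) ✓; |DP| = 9.100 ✓; ∠(DP, PC) = 90.00° ✓; |PC| = 21.20 ✓; |JC| = 30.44 ✓.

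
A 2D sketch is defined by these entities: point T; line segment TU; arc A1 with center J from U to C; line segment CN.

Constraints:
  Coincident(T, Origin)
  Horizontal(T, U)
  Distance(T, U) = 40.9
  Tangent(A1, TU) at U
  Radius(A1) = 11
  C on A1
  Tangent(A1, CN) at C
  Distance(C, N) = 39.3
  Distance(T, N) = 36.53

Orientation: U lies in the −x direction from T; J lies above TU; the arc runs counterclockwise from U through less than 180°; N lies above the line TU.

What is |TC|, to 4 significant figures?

32.44

T is at the origin; TU is horizontal with |TU| = 40.9 and U on the −x side, so U = (-40.90, 0.000). Tangency of A1 to TU means the radius JU is perpendicular to TU, so J = U + (0, 11) = (-40.90, 11.00). Since JC ⟂ CN (tangency), |JN| = √(11.0² + 39.3²) = 40.81 regardless of where C sits on A1. So N lies on both circle(T, 36.53) and circle(J, 40.81); the above-TU intersection is N = (-8.315, 35.57). C is the foot of the tangent from N: C = (-32.15, 4.327).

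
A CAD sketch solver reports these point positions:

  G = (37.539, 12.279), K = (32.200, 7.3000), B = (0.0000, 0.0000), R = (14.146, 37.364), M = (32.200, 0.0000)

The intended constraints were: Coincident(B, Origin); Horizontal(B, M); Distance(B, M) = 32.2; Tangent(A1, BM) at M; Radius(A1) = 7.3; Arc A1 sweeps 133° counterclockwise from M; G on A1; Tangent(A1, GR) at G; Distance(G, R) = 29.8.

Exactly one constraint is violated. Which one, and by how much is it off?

Distance(G, R) = 29.8 — off by 4.50.

B = (0.00, 0.00) ✓; B.y = 0.00, M.y = 0.00 ✓; |BM| = 32.20 ✓; ∠(KM, MB) = 90.00° ✓; |KM| = 7.300 ✓; bearing(K→G) − bearing(K→M) = 133.0° ✓; |KG| = 7.300 ✓; ∠(KG, GR) = 90.00° ✓; |GR| = 34.30 ✗.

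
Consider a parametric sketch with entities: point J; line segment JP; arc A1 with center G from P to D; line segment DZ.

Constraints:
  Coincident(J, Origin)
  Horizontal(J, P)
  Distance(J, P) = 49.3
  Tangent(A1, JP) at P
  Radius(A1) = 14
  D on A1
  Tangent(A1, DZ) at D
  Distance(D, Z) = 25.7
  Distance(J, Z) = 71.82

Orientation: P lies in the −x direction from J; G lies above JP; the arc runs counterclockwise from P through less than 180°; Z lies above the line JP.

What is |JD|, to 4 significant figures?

46.48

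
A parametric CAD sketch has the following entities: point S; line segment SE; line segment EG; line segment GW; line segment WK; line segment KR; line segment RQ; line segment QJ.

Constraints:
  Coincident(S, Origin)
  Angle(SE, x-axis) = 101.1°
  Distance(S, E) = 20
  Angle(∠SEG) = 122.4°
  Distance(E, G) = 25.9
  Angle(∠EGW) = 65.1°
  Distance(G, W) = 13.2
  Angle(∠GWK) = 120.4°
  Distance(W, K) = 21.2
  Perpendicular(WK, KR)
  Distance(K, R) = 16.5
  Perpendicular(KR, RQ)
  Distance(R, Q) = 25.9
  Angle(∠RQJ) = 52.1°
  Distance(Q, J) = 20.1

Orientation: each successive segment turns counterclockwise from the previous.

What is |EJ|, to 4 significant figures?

17.50

KR is perpendicular to RQ, so RQ runs at 153.2°; with |RQ| = 25.9, Q = (-23.91, 32.71). ∠RQJ = 52.1° gives QJ at -78.90° from the x-axis; with |QJ| = 20.1, J = (-20.04, 12.98). Then |EJ| = |J − E| = 17.50.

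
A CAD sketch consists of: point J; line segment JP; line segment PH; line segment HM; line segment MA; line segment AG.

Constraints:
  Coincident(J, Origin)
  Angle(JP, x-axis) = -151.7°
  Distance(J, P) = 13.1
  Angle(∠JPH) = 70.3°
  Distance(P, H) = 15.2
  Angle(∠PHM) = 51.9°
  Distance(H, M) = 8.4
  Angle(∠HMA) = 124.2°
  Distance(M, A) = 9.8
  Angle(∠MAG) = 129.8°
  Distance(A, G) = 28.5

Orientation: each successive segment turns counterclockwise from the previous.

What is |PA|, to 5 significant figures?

5.9485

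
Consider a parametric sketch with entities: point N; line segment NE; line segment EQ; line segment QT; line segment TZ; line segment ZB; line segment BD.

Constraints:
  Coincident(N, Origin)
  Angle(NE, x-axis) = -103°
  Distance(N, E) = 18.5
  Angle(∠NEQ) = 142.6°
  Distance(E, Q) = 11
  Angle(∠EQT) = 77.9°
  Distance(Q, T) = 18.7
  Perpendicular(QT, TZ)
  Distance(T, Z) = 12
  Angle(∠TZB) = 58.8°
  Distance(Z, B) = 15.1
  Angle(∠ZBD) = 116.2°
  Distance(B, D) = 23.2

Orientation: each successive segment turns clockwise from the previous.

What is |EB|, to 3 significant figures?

7.44

QT ⟂ TZ, so TZ runs at 27.5°; with |TZ| = 12.0, Z = (-10.6, -2.91). ∠TZB = 58.8° gives ZB at -93.7° from the x-axis; with |ZB| = 15.1, B = (-11.6, -18.0). Then |EB| = |B − E| = 7.44.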